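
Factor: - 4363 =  - 4363^1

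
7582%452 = 350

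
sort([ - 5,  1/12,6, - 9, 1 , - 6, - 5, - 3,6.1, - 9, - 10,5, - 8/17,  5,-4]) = [  -  10, - 9,  -  9,- 6, - 5, - 5, - 4, - 3, - 8/17, 1/12,  1, 5,5, 6, 6.1 ]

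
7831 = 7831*1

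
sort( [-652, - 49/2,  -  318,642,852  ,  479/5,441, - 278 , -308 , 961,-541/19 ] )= [ - 652,- 318, - 308,-278, - 541/19, - 49/2,479/5, 441, 642, 852, 961] 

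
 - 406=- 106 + -300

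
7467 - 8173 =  - 706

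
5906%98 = 26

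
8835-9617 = -782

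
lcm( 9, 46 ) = 414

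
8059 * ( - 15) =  - 120885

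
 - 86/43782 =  - 43/21891=- 0.00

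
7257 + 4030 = 11287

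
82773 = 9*9197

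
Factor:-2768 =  - 2^4 * 173^1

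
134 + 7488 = 7622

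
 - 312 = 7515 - 7827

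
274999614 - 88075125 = 186924489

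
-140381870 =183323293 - 323705163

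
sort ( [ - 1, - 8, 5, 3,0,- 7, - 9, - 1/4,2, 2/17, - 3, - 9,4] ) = [ - 9, - 9,-8, - 7,-3, - 1,  -  1/4, 0,2/17,2,3, 4,5 ]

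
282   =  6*47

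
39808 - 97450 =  - 57642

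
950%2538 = 950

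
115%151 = 115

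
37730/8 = 4716 + 1/4 = 4716.25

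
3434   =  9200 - 5766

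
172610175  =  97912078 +74698097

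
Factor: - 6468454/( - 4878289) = 2^1 * 13^ (- 1 )*  375253^( - 1)*3234227^1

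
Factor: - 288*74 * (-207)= 4411584 = 2^6 * 3^4 *23^1*37^1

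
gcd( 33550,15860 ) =610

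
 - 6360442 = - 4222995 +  - 2137447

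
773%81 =44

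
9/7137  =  1/793 = 0.00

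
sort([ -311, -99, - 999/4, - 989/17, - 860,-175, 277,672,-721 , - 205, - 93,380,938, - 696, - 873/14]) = [-860, - 721,-696, - 311, - 999/4,-205, - 175, - 99, - 93 ,-873/14, -989/17, 277, 380,672,938 ]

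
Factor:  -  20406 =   -  2^1*3^1*19^1*179^1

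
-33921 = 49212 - 83133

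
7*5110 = 35770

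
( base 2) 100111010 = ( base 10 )314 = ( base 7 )626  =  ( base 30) AE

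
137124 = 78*1758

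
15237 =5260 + 9977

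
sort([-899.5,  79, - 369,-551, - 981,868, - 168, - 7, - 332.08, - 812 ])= [ - 981, - 899.5, - 812,-551, - 369, - 332.08  , - 168, - 7,79,868] 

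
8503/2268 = 3  +  1699/2268 = 3.75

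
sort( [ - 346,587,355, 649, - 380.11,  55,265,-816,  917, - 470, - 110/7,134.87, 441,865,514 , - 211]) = [ - 816, - 470,-380.11, - 346, - 211, - 110/7,55,134.87 , 265,355,  441,  514, 587, 649,865,917]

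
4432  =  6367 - 1935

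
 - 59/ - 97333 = 59/97333 = 0.00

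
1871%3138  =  1871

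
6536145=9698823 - 3162678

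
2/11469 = 2/11469  =  0.00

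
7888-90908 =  - 83020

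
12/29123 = 12/29123 = 0.00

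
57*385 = 21945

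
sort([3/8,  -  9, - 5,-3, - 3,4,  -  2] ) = [ - 9,-5, -3,-3, - 2,3/8, 4]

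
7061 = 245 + 6816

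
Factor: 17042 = 2^1*8521^1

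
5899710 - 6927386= - 1027676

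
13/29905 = 13/29905 = 0.00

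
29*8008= 232232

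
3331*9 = 29979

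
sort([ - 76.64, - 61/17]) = [ - 76.64, - 61/17]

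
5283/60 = 88+1/20 = 88.05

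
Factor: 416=2^5*13^1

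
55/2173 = 55/2173 = 0.03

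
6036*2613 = 15772068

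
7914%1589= 1558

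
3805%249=70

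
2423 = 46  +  2377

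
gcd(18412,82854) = 9206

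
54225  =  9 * 6025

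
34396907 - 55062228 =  - 20665321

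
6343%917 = 841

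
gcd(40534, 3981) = 1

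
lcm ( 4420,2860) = 48620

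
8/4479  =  8/4479 = 0.00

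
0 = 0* 2987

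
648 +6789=7437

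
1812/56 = 32 + 5/14 = 32.36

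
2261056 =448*5047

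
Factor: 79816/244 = 19954/61 = 2^1*11^1*61^( - 1)*907^1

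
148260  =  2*74130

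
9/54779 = 9/54779 = 0.00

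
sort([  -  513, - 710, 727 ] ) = [ - 710, - 513,727]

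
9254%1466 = 458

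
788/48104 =197/12026 = 0.02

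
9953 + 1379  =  11332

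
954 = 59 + 895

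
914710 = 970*943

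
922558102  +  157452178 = 1080010280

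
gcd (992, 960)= 32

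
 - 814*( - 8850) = 7203900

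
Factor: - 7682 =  - 2^1*23^1*167^1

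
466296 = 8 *58287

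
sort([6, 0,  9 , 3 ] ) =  [0, 3,6, 9] 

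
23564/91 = 258 + 86/91 = 258.95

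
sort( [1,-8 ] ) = [-8, 1] 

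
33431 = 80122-46691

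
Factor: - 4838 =-2^1*41^1*59^1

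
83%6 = 5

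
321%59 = 26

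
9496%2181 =772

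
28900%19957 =8943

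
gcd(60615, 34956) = 9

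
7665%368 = 305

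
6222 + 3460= 9682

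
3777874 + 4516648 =8294522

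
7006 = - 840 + 7846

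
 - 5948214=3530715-9478929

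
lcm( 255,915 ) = 15555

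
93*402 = 37386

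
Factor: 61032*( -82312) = - 2^6*3^1 * 2543^1*10289^1 = -5023665984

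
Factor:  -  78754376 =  - 2^3*1697^1*5801^1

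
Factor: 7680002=2^1*11^1 * 31^1*11261^1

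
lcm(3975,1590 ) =7950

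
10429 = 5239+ 5190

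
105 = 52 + 53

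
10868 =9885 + 983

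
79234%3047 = 12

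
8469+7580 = 16049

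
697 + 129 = 826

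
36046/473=36046/473  =  76.21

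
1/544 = 1/544 = 0.00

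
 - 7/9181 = - 1 + 9174/9181=- 0.00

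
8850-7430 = 1420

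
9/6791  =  9/6791=0.00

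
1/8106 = 1/8106 = 0.00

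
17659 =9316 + 8343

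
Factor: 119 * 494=2^1 * 7^1*13^1 * 17^1 * 19^1=58786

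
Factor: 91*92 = 2^2*7^1*13^1*23^1 = 8372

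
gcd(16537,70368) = 1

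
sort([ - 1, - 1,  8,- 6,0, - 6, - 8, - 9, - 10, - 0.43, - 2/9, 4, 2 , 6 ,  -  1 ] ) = [- 10, - 9,  -  8, - 6, - 6, - 1 , - 1, - 1,  -  0.43, - 2/9,0, 2, 4,6,8]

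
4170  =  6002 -1832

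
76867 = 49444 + 27423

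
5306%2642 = 22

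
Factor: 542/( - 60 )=-2^( - 1 )*3^( - 1)*5^( - 1)*271^1= -271/30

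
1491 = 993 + 498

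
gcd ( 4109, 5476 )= 1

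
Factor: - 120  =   - 2^3 * 3^1*5^1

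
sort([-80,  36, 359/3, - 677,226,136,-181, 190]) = [-677, - 181, - 80, 36, 359/3,  136, 190,226]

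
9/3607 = 9/3607= 0.00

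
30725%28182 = 2543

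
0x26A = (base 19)1da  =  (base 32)JA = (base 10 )618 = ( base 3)211220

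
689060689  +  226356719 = 915417408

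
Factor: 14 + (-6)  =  2^3 = 8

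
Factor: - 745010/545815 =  - 149002/109163=- 2^1*7^1*29^1*173^(-1 )*367^1*631^( - 1 ) 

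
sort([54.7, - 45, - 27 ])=[ - 45, - 27,  54.7 ]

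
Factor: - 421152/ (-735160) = 2^2*3^1 * 5^( -1)*41^1*107^1*18379^( - 1) = 52644/91895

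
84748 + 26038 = 110786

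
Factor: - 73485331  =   - 19^1*3867649^1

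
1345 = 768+577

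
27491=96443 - 68952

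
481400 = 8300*58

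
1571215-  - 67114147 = 68685362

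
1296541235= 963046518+333494717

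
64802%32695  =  32107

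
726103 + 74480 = 800583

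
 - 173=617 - 790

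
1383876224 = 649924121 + 733952103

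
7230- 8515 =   -  1285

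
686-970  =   - 284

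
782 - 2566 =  - 1784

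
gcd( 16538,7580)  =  2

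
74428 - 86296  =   - 11868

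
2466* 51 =125766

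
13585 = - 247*( - 55 ) 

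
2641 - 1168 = 1473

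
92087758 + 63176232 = 155263990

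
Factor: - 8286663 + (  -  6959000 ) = -15245663   =  - 3671^1*4153^1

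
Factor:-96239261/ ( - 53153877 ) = 3^ ( - 1 ) * 7^ (-2)*17^1*109^1*167^1*229^( - 1)*311^1*1579^( - 1)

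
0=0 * 52726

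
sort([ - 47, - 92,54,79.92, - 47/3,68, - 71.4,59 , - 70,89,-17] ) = [ - 92,  -  71.4, - 70, - 47, - 17, - 47/3, 54,59,68, 79.92,89]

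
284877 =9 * 31653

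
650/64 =10 + 5/32 = 10.16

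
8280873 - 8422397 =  - 141524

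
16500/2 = 8250 = 8250.00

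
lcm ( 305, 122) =610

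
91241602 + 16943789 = 108185391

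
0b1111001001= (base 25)1DJ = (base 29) 14c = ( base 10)969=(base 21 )243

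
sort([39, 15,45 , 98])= [ 15,39,45,98]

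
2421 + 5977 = 8398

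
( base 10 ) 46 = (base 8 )56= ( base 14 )34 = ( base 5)141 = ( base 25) 1l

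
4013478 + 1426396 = 5439874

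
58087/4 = 58087/4 = 14521.75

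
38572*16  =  617152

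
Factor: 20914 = 2^1 * 10457^1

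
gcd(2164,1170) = 2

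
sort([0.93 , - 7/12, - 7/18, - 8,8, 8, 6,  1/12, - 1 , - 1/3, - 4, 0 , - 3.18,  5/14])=[ - 8, - 4, - 3.18 , - 1, - 7/12, - 7/18,-1/3, 0, 1/12,5/14,0.93,  6,  8, 8] 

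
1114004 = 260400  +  853604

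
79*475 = 37525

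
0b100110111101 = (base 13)119A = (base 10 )2493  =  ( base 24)47l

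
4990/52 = 95 + 25/26  =  95.96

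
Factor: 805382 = 2^1*402691^1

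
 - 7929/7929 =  - 1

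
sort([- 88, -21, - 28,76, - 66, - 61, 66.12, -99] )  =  [ - 99, - 88, - 66,-61, - 28 , - 21, 66.12,76]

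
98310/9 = 10923 + 1/3 = 10923.33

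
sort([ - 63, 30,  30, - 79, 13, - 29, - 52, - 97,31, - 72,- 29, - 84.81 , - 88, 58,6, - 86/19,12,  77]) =[ - 97,- 88, - 84.81,- 79, - 72,-63, - 52 , - 29,-29,-86/19,6, 12,  13,30,30, 31  ,  58, 77]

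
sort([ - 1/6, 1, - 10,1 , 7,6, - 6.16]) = [- 10, - 6.16, - 1/6,1,1, 6, 7]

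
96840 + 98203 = 195043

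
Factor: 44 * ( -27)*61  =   - 72468  =  -2^2*3^3*11^1*61^1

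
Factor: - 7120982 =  -2^1*11^1*  431^1 * 751^1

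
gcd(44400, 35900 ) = 100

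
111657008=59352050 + 52304958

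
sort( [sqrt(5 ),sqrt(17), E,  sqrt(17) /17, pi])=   [ sqrt( 17)/17,sqrt(5),E , pi, sqrt( 17)]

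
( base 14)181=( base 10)309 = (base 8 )465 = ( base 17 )113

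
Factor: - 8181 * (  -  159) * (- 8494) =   -  2^1*3^5*31^1*53^1*101^1*137^1 =-11048816826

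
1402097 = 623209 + 778888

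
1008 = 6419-5411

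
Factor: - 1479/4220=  - 2^(- 2 )*3^1*5^(-1)*17^1*29^1*211^(-1 ) 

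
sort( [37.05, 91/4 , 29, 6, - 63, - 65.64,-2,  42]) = [ - 65.64, -63, - 2, 6,91/4, 29,37.05,42]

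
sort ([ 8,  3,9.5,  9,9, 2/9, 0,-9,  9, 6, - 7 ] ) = [-9,-7, 0,2/9, 3,  6,  8, 9, 9, 9, 9.5 ]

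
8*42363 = 338904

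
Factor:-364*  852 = -310128 = - 2^4*3^1*7^1*13^1*71^1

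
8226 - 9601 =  - 1375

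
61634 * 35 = 2157190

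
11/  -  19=-11/19 = - 0.58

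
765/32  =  765/32 = 23.91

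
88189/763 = 88189/763 = 115.58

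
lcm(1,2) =2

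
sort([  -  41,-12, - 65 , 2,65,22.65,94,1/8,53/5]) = [ - 65, - 41,  -  12,1/8, 2, 53/5, 22.65,65,94]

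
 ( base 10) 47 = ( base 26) 1L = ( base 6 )115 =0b101111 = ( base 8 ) 57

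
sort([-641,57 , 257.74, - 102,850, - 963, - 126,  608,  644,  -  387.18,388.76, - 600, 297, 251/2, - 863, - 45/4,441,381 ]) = [ - 963, - 863, - 641,- 600,-387.18, - 126, - 102, - 45/4, 57, 251/2,257.74, 297, 381, 388.76,441,608,644, 850 ]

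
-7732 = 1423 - 9155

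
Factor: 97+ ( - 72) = 5^2 = 25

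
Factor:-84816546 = -2^1*3^1*107^1 * 132113^1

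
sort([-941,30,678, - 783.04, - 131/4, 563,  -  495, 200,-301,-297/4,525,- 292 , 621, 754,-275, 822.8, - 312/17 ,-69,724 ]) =[-941, - 783.04,- 495,-301,-292, - 275 ,-297/4, - 69, -131/4, - 312/17,30,200, 525, 563 , 621, 678,724, 754, 822.8 ] 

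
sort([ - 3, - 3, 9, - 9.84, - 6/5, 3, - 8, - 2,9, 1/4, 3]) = [-9.84,-8,-3,-3,-2, - 6/5, 1/4, 3, 3,9 , 9 ]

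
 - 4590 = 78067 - 82657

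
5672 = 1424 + 4248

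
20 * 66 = 1320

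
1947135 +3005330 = 4952465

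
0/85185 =0  =  0.00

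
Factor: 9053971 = 73^2 * 1699^1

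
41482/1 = 41482 = 41482.00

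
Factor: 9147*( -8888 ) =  - 81298536 =- 2^3 * 3^1*11^1*101^1*3049^1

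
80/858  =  40/429  =  0.09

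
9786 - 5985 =3801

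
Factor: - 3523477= - 3523477^1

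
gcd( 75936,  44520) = 168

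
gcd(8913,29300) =1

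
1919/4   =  479+3/4= 479.75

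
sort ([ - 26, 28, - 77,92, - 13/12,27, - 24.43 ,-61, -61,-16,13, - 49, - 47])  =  [ -77,  -  61, - 61, - 49, - 47,-26, - 24.43, - 16, - 13/12,13, 27, 28, 92] 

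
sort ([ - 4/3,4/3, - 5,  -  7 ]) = [ - 7, -5, - 4/3,4/3 ]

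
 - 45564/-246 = 185 + 9/41= 185.22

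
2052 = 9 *228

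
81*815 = 66015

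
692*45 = 31140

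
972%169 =127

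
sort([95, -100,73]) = [ - 100, 73,95] 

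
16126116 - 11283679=4842437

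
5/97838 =5/97838 = 0.00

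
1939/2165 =1939/2165= 0.90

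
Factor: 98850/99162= 16475/16527 =3^( - 1)*5^2*7^(-1 )*659^1*787^( -1)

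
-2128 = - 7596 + 5468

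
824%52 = 44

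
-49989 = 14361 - 64350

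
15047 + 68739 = 83786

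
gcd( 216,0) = 216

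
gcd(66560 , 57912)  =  8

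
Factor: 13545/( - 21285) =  - 7/11= -7^1* 11^( - 1)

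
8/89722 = 4/44861 = 0.00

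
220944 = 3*73648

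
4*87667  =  350668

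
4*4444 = 17776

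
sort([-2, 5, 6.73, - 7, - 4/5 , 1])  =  [ - 7, -2, - 4/5, 1, 5, 6.73]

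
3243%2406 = 837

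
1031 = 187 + 844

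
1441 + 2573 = 4014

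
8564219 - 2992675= 5571544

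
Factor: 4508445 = 3^1*5^1*53^2*107^1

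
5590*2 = 11180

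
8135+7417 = 15552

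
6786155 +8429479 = 15215634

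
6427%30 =7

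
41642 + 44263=85905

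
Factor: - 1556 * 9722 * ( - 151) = 2284242232 = 2^3 * 151^1 * 389^1*4861^1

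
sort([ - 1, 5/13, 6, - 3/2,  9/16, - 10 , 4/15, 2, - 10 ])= [ - 10, - 10, - 3/2, - 1, 4/15, 5/13, 9/16 , 2, 6]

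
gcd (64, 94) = 2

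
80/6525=16/1305=0.01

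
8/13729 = 8/13729  =  0.00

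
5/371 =5/371 = 0.01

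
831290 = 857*970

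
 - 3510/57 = -1170/19 = -61.58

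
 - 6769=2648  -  9417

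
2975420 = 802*3710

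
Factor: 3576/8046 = 4/9=2^2*3^( - 2) 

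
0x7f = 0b1111111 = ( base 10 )127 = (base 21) 61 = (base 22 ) 5h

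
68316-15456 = 52860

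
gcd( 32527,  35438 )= 1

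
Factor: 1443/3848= 2^ ( - 3)*3^1  =  3/8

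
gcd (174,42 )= 6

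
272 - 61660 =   -  61388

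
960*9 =8640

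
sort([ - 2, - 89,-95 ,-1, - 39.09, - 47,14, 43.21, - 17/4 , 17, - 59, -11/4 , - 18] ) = [-95,  -  89,-59,-47, - 39.09, -18, - 17/4, - 11/4, - 2, - 1, 14,17,43.21] 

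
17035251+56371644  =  73406895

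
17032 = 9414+7618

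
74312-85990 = -11678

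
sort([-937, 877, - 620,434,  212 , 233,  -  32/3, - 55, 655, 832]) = [ - 937, - 620, - 55, - 32/3 , 212 , 233 , 434, 655,  832, 877]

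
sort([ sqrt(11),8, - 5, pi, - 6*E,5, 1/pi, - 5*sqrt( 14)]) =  [ - 5* sqrt(14),-6*E, - 5, 1/pi , pi, sqrt ( 11), 5,8]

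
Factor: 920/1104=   5/6 =2^(-1)*3^( - 1 )*5^1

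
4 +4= 8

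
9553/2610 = 3+ 1723/2610 = 3.66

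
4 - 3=1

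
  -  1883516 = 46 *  ( - 40946) 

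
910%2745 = 910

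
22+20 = 42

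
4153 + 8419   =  12572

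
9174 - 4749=4425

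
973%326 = 321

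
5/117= 5/117 = 0.04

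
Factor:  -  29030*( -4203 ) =122013090 = 2^1*3^2*5^1*467^1 *2903^1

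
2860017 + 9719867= 12579884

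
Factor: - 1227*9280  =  -11386560 = - 2^6 *3^1*5^1*29^1*409^1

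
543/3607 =543/3607  =  0.15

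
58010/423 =58010/423 = 137.14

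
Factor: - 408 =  - 2^3*3^1*17^1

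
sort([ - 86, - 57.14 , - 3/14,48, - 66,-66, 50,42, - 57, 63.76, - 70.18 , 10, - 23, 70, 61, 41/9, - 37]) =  [ - 86,  -  70.18, - 66, - 66 ,-57.14, - 57,-37, - 23, - 3/14, 41/9,10,42, 48 , 50, 61,  63.76, 70]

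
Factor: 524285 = 5^1*23^1*47^1*97^1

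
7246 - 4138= 3108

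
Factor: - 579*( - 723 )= 3^2*193^1*241^1= 418617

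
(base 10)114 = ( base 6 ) 310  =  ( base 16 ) 72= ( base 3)11020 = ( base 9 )136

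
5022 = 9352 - 4330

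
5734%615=199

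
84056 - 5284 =78772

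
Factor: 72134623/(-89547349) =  - 11^1*23^(-1)*3893363^(-1) * 6557693^1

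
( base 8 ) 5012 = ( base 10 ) 2570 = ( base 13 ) 1229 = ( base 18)7GE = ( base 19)725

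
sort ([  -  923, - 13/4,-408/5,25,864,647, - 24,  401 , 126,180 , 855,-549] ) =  [ - 923,-549, - 408/5,-24,  -  13/4, 25, 126,180,401, 647,855,  864] 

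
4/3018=2/1509 = 0.00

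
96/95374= 48/47687=0.00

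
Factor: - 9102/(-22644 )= 2^( - 1)*3^( - 1)*17^(- 1)*41^1 =41/102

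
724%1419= 724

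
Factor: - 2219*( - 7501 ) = 7^1*13^1*317^1*577^1 =16644719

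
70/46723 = 70/46723 = 0.00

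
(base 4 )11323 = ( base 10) 379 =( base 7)1051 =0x17b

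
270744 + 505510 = 776254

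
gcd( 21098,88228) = 1918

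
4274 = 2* 2137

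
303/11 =27 + 6/11 = 27.55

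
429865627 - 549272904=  - 119407277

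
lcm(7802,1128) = 93624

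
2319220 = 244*9505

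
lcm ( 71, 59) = 4189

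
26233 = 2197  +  24036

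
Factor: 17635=5^1*3527^1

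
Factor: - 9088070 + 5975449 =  - 3112621^1 = -3112621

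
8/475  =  8/475 = 0.02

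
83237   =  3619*23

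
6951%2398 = 2155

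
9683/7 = 1383+2/7 = 1383.29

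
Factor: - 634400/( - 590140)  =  31720/29507 = 2^3*5^1*13^1*19^( - 1)*61^1*1553^(-1 )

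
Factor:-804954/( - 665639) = 2^1*3^1*13^( - 1 ) * 19^1*23^1*307^1 *51203^( - 1 )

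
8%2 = 0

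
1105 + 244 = 1349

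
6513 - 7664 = -1151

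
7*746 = 5222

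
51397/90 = 571 +7/90 = 571.08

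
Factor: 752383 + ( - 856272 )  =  -103889^1 = - 103889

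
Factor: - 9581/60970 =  - 11/70 = -2^(-1)*5^ (- 1 )*7^(-1 )*11^1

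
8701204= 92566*94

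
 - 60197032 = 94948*( - 634 )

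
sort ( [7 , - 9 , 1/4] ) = [ - 9, 1/4, 7]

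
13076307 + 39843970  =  52920277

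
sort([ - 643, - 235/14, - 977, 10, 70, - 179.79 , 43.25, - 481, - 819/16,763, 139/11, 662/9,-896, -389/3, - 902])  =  [-977,- 902, - 896, - 643, - 481, - 179.79, - 389/3, - 819/16,-235/14, 10,139/11, 43.25, 70, 662/9, 763]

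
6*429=2574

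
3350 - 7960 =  - 4610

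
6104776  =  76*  80326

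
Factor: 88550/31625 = 14/5 = 2^1*5^( - 1)*7^1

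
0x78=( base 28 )48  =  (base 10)120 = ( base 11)AA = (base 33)3L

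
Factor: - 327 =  -3^1*109^1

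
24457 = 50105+-25648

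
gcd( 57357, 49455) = 9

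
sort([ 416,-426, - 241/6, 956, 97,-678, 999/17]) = [-678, - 426 , - 241/6,999/17, 97,416, 956 ]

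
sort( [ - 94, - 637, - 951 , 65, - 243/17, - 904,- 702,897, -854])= [ - 951,-904 , - 854,-702, - 637,-94, - 243/17,65,897]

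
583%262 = 59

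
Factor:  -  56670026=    - 2^1 * 7^1 * 199^1 * 20341^1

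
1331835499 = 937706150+394129349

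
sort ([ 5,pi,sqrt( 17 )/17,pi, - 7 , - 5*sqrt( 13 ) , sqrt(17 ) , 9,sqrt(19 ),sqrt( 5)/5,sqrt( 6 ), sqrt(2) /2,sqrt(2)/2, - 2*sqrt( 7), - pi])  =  [ - 5*sqrt(13), - 7, - 2*sqrt( 7 ), - pi, sqrt( 17)/17,sqrt( 5)/5,  sqrt( 2 )/2,sqrt(2 )/2,sqrt(6) , pi , pi, sqrt(17 ), sqrt( 19 ), 5, 9 ]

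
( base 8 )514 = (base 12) 238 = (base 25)D7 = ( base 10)332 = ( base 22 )F2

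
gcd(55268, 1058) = 2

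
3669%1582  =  505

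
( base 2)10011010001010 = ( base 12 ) 5862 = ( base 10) 9866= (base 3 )111112102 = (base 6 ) 113402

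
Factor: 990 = 2^1*3^2*5^1* 11^1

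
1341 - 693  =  648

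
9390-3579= 5811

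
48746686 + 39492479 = 88239165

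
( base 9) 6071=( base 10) 4438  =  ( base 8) 10526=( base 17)F61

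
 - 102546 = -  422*243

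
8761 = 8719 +42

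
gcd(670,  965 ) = 5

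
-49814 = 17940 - 67754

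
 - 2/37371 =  - 1 + 37369/37371= - 0.00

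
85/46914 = 85/46914 =0.00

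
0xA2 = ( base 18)90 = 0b10100010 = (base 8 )242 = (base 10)162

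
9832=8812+1020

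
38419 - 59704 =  - 21285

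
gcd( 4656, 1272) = 24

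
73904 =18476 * 4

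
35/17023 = 35/17023 =0.00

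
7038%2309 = 111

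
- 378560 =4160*(-91)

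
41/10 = 4 + 1/10 =4.10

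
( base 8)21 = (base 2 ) 10001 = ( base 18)h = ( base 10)17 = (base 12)15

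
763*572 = 436436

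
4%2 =0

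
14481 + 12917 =27398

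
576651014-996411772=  - 419760758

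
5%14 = 5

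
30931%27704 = 3227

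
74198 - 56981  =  17217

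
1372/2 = 686 = 686.00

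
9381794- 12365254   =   - 2983460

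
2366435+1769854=4136289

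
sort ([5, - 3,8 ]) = [-3,5 , 8 ]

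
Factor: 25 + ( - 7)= 18 = 2^1 * 3^2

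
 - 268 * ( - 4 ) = 1072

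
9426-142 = 9284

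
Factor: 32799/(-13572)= - 2^( - 2 ) * 3^( - 1)*29^1 = - 29/12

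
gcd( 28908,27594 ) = 1314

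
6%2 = 0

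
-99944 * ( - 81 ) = 8095464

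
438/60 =73/10 = 7.30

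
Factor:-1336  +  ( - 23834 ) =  - 2^1*3^1*5^1*839^1 = - 25170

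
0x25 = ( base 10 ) 37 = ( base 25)1C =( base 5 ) 122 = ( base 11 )34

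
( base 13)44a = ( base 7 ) 2103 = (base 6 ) 3230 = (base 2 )1011100010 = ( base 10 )738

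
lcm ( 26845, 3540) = 322140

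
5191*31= 160921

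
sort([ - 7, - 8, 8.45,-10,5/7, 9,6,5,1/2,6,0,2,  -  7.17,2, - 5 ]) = [  -  10,- 8, -7.17,-7 , -5, 0, 1/2, 5/7 , 2,2, 5,6, 6, 8.45,9]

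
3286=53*62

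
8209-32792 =-24583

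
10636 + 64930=75566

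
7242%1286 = 812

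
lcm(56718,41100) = 2835900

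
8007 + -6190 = 1817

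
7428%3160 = 1108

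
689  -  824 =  - 135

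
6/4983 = 2/1661  =  0.00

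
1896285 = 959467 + 936818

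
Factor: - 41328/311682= - 24/181  =  - 2^3*3^1*181^( - 1)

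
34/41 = 34/41 = 0.83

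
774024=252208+521816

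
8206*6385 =52395310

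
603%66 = 9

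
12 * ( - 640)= -7680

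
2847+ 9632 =12479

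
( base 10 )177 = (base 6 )453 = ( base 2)10110001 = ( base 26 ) 6l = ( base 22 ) 81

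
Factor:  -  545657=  - 7^1*77951^1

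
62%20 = 2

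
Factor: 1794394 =2^1*7^1*67^1*1913^1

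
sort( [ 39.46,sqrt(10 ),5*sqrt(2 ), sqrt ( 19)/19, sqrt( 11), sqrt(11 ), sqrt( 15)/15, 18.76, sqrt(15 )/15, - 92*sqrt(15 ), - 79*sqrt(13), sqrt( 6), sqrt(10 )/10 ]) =[  -  92 * sqrt( 15 ), - 79  *  sqrt (13), sqrt(19 ) /19, sqrt (15) /15, sqrt( 15 )/15, sqrt ( 10 ) /10, sqrt(6), sqrt(10),sqrt( 11 ),sqrt(11), 5*sqrt (2 ), 18.76, 39.46 ] 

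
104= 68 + 36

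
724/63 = 11+31/63 = 11.49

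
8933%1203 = 512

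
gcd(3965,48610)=5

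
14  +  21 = 35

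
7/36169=1/5167 = 0.00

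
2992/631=4+468/631 = 4.74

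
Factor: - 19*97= -1843 = - 19^1*97^1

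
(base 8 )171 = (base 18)6d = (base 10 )121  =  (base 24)51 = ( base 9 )144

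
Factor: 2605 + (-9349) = -2^3*3^1*281^1 = - 6744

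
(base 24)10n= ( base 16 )257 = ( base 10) 599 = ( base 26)N1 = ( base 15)29E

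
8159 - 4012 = 4147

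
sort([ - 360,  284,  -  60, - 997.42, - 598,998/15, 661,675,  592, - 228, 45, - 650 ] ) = [ - 997.42, - 650, - 598 , - 360,-228, - 60, 45, 998/15, 284,592, 661, 675]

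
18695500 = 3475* 5380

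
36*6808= 245088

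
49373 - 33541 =15832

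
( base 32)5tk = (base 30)6m8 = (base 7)23456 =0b1011110110100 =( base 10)6068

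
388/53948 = 97/13487  =  0.01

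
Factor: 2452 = 2^2*613^1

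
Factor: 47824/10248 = 14/3=2^1 *3^( - 1 ) * 7^1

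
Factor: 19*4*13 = 2^2*13^1*19^1 = 988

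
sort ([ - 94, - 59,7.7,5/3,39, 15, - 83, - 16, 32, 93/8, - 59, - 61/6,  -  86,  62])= [ - 94, - 86, - 83, - 59, - 59, - 16, - 61/6, 5/3,7.7, 93/8,15, 32,39,62]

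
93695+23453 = 117148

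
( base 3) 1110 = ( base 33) 16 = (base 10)39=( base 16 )27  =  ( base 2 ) 100111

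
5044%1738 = 1568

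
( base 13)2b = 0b100101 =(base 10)37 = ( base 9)41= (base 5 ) 122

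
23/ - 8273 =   -  23/8273=- 0.00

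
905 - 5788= - 4883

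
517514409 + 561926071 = 1079440480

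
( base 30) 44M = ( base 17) cg2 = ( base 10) 3742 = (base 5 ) 104432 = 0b111010011110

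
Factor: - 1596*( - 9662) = 2^3 *3^1*7^1*19^1 * 4831^1= 15420552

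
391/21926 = 391/21926=0.02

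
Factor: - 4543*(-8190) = 37207170 = 2^1*3^2*5^1*7^2*11^1*13^1*59^1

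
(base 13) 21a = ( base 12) 261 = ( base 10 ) 361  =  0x169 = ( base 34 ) AL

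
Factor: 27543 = 3^1*9181^1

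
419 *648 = 271512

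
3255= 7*465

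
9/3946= 9/3946=0.00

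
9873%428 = 29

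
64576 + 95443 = 160019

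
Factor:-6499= - 67^1*97^1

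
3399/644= 3399/644 =5.28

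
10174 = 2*5087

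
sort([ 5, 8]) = [5,8]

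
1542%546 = 450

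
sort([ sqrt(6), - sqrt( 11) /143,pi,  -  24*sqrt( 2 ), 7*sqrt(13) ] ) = [ - 24*sqrt(2),  -  sqrt( 11)/143, sqrt( 6 ), pi, 7*sqrt(13)]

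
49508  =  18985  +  30523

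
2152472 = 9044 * 238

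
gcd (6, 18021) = 3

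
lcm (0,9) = 0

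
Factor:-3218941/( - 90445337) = 11^1*292631^1*90445337^( - 1 ) 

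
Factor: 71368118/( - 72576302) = - 35684059/36288151  =  - 157^1*167^1*1361^1  *  36288151^( - 1) 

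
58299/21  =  19433/7 = 2776.14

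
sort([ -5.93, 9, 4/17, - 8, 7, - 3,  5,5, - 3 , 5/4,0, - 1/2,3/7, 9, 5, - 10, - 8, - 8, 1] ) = [-10, - 8, - 8, - 8, - 5.93, - 3, - 3, - 1/2,0,4/17, 3/7, 1,5/4, 5 , 5, 5,7, 9,9 ]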